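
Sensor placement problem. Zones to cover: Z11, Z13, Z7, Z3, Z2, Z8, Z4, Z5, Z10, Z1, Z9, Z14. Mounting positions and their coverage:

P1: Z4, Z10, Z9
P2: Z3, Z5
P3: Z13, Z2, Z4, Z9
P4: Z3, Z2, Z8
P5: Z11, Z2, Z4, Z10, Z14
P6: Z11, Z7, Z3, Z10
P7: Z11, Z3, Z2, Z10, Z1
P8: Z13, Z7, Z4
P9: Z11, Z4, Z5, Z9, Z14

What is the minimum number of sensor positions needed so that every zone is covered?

4

P4, P7, P8, P9 together cover {Z11, Z13, Z7, Z3, Z2, Z8, Z4, Z5, Z10, Z1, Z9, Z14} — every zone.
No 3 of the 9 sensor positions cover everything (all 84 triples fall short), so 4 is minimum.
Greedy (largest uncovered first) would take P5, P2, P3, P4, P6, P7 — 6 sensor positions — but 4 suffice.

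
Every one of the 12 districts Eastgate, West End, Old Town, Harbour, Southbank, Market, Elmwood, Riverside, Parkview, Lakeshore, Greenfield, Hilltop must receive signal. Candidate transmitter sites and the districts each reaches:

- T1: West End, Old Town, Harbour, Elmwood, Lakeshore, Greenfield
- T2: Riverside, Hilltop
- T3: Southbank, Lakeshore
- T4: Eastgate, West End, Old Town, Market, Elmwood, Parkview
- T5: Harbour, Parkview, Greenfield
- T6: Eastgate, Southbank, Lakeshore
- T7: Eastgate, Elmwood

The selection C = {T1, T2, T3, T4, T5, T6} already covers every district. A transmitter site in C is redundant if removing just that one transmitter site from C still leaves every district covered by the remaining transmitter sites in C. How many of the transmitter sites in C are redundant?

4

Drop T1: the rest still cover every district — redundant.
Drop T2: Riverside, Hilltop uncovered — not redundant.
Drop T3: the rest still cover every district — redundant.
Drop T4: Market uncovered — not redundant.
Drop T5: the rest still cover every district — redundant.
Drop T6: the rest still cover every district — redundant.
4 redundant: T1, T3, T5, T6.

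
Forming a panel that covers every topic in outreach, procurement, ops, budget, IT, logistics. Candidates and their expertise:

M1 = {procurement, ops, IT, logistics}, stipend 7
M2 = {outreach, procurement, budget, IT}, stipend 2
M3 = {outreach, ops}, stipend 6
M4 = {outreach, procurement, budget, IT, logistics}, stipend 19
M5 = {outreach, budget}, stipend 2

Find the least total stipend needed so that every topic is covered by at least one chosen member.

M1, M2 cover every topic at stipend 7 + 2 = 9.
Any cover uses at least 2 members; among all covering selections none totals below 9.

9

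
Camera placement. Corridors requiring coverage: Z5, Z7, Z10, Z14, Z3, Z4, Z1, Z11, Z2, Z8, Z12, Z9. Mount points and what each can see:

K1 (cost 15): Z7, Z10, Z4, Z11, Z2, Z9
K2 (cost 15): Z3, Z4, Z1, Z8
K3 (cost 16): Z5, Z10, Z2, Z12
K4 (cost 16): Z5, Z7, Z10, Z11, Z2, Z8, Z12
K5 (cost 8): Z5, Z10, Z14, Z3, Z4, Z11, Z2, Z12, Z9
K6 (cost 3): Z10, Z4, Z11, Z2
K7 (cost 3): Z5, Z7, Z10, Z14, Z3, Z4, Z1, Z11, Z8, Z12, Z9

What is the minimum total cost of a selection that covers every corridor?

6

K6, K7 cover every corridor at cost 3 + 3 = 6.
Any cover uses at least 2 camera mounts; among all covering selections none totals below 6.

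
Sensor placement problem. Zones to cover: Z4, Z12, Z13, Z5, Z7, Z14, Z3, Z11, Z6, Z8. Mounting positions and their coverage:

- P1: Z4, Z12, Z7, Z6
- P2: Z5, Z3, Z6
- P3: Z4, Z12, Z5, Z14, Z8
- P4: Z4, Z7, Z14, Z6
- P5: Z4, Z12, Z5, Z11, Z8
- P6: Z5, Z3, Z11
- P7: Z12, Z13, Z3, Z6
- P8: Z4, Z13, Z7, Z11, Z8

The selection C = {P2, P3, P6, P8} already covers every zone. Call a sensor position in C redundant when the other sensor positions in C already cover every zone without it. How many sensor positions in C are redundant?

1

Drop P2: Z6 uncovered — not redundant.
Drop P3: Z12, Z14 uncovered — not redundant.
Drop P6: the rest still cover every zone — redundant.
Drop P8: Z13, Z7 uncovered — not redundant.
1 redundant: P6.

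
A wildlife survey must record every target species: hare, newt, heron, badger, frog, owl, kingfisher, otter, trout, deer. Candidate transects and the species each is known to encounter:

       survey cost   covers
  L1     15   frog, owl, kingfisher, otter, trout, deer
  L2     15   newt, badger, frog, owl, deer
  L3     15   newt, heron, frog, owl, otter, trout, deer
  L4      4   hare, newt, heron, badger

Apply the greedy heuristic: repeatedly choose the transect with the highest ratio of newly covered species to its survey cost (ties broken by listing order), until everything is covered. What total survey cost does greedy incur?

19

Pick 1: L4 adds 4 new (hare, newt, heron, badger) at survey cost 4 (ratio 4/4).
Pick 2: L1 adds 6 new (frog, owl, kingfisher, otter, trout, deer) at survey cost 15 (ratio 6/15).
Greedy total survey cost: 4 + 15 = 19.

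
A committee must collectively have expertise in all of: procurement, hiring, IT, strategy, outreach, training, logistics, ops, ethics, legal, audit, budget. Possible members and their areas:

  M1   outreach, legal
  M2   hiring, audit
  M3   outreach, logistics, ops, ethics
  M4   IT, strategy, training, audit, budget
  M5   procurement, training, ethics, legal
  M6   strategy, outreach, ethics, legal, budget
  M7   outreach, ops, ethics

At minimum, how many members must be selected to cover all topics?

4

M2, M3, M4, M5 together cover {procurement, hiring, IT, strategy, outreach, training, logistics, ops, ethics, legal, audit, budget} — every topic.
No 3 of the 7 members cover everything (all 35 triples fall short), so 4 is minimum.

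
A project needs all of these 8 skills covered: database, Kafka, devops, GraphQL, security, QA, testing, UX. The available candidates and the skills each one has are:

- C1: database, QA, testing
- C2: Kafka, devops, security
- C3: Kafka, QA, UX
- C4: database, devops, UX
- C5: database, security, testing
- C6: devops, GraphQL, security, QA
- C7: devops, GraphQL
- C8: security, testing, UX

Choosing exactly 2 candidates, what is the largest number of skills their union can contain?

Choosing C1, C2 covers {database, Kafka, devops, security, QA, testing} — 6 skills.
No choice of 2 candidates does better; here GraphQL, UX are left uncovered.

6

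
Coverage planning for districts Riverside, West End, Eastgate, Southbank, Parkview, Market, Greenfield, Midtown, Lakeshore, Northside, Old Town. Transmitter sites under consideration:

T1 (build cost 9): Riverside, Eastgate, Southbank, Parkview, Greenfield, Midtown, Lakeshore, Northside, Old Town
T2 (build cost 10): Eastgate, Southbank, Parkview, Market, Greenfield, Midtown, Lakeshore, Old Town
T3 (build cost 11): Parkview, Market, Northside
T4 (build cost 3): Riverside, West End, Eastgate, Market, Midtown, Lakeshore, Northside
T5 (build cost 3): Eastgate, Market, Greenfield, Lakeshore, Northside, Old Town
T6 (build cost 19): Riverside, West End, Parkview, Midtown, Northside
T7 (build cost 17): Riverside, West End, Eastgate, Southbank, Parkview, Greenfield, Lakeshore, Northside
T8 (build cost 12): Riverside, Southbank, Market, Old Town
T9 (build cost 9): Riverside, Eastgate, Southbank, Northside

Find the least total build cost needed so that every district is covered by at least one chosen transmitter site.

12

T1, T4 cover every district at build cost 9 + 3 = 12.
Any cover uses at least 2 transmitter sites; among all covering selections none totals below 12.
Greedy by coverage-per-build cost would pick T4, T5, T1 for 15 — worse than the optimum 12.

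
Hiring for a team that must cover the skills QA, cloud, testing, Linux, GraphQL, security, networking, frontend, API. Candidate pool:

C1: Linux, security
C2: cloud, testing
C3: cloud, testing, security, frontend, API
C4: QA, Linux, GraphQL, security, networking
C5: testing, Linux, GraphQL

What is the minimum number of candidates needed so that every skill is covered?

C3, C4 together cover {QA, cloud, testing, Linux, GraphQL, security, networking, frontend, API} — every skill.
No single candidate contains all 9 skills, so 2 is optimal.

2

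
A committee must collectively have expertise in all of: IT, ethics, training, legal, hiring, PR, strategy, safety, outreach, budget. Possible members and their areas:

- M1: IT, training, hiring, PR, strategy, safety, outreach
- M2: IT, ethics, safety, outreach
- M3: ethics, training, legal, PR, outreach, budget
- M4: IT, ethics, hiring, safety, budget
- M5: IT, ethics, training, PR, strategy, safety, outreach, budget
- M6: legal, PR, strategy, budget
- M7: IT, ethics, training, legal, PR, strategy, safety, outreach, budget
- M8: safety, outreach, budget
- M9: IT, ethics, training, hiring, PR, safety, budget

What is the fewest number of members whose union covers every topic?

2

M1, M3 together cover {IT, ethics, training, legal, hiring, PR, strategy, safety, outreach, budget} — every topic.
No single member contains all 10 topics, so 2 is optimal.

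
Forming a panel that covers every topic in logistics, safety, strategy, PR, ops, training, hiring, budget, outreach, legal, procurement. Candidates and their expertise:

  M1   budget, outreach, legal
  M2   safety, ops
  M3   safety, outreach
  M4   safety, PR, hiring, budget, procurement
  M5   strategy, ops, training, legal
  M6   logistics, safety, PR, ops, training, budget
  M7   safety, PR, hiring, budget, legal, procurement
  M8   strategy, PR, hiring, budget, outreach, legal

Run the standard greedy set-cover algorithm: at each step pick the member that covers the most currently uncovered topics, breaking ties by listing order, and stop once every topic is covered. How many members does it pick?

3

Pick 1: M6 covers 6 new topics (logistics, safety, PR, ops, training, budget).
Pick 2: M8 covers 4 new topics (strategy, hiring, outreach, legal).
Pick 3: M4 covers 1 new topics (procurement).
Greedy uses 3 members.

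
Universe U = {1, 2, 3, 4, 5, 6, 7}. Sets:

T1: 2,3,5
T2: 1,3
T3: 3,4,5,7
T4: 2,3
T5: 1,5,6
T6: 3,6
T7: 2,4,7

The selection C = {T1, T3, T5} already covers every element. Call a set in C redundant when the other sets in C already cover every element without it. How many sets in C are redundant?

Drop T1: 2 uncovered — not redundant.
Drop T3: 4, 7 uncovered — not redundant.
Drop T5: 1, 6 uncovered — not redundant.
None of the sets in C is redundant.

0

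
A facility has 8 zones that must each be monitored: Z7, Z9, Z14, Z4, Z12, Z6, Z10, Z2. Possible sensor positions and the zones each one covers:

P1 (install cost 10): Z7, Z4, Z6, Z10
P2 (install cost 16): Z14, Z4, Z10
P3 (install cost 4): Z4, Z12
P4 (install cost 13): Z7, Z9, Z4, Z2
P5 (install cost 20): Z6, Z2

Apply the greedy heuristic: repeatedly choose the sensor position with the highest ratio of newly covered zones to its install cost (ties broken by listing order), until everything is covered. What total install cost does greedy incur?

43

Pick 1: P3 adds 2 new (Z4, Z12) at install cost 4 (ratio 2/4).
Pick 2: P1 adds 3 new (Z7, Z6, Z10) at install cost 10 (ratio 3/10).
Pick 3: P4 adds 2 new (Z9, Z2) at install cost 13 (ratio 2/13).
Pick 4: P2 adds 1 new (Z14) at install cost 16 (ratio 1/16).
Greedy total install cost: 4 + 10 + 13 + 16 = 43.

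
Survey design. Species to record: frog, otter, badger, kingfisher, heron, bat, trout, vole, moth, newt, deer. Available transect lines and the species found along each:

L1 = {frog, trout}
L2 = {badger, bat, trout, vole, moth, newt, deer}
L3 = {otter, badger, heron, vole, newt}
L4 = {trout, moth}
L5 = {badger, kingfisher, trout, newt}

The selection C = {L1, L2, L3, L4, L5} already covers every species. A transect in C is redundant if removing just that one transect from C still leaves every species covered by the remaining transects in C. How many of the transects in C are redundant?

1

Drop L1: frog uncovered — not redundant.
Drop L2: bat, deer uncovered — not redundant.
Drop L3: otter, heron uncovered — not redundant.
Drop L4: the rest still cover every species — redundant.
Drop L5: kingfisher uncovered — not redundant.
1 redundant: L4.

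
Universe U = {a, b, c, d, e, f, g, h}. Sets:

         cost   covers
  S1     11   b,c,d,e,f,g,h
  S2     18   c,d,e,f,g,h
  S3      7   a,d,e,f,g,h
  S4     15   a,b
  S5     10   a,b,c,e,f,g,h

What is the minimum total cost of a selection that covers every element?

S3, S5 cover every element at cost 7 + 10 = 17.
Any cover uses at least 2 sets; among all covering selections none totals below 17.

17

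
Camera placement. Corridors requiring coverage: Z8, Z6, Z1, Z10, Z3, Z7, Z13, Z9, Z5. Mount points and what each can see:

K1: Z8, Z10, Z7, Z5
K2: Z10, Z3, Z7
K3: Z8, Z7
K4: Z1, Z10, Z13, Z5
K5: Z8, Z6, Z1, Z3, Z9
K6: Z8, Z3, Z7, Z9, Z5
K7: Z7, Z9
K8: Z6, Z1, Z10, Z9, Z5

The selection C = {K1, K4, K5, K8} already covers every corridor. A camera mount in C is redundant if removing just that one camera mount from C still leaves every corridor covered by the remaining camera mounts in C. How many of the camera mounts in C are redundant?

1

Drop K1: Z7 uncovered — not redundant.
Drop K4: Z13 uncovered — not redundant.
Drop K5: Z3 uncovered — not redundant.
Drop K8: the rest still cover every corridor — redundant.
1 redundant: K8.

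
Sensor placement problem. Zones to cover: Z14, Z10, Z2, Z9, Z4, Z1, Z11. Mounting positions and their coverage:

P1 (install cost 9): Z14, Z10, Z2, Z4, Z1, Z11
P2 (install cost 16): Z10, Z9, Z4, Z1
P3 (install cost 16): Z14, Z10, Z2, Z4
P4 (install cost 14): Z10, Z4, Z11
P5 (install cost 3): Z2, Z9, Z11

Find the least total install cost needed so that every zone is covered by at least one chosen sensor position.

P1, P5 cover every zone at install cost 9 + 3 = 12.
Any cover uses at least 2 sensor positions; among all covering selections none totals below 12.

12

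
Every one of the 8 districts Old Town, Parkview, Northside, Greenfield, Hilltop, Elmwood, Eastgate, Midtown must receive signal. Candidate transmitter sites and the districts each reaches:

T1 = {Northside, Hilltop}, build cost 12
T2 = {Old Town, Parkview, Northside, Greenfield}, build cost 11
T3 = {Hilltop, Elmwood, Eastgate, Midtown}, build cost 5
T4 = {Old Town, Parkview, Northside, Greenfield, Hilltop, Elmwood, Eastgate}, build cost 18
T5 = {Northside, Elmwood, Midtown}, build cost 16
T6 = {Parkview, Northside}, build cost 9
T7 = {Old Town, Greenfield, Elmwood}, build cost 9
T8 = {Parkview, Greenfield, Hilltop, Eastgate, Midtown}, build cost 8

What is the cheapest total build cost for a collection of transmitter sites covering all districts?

T2, T3 cover every district at build cost 11 + 5 = 16.
Any cover uses at least 2 transmitter sites; among all covering selections none totals below 16.

16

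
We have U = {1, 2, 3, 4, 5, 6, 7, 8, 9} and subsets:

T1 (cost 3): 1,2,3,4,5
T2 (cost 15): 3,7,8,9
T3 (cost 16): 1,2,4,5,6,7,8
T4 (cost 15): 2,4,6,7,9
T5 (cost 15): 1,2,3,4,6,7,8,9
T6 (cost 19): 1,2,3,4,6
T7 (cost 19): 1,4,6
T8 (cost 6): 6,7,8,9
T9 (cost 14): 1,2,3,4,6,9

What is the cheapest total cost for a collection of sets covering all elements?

T1, T8 cover every element at cost 3 + 6 = 9.
Any cover uses at least 2 sets; among all covering selections none totals below 9.

9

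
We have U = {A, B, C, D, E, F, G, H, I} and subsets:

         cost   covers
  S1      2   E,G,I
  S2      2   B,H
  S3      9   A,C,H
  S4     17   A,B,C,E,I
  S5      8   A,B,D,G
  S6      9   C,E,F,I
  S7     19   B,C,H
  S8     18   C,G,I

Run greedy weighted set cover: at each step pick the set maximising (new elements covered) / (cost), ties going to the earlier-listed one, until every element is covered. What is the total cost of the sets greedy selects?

21

Pick 1: S1 adds 3 new (E, G, I) at cost 2 (ratio 3/2).
Pick 2: S2 adds 2 new (B, H) at cost 2 (ratio 2/2).
Pick 3: S5 adds 2 new (A, D) at cost 8 (ratio 2/8).
Pick 4: S6 adds 2 new (C, F) at cost 9 (ratio 2/9).
Greedy total cost: 2 + 2 + 8 + 9 = 21. (The true optimum is 19, so greedy overshoots here.)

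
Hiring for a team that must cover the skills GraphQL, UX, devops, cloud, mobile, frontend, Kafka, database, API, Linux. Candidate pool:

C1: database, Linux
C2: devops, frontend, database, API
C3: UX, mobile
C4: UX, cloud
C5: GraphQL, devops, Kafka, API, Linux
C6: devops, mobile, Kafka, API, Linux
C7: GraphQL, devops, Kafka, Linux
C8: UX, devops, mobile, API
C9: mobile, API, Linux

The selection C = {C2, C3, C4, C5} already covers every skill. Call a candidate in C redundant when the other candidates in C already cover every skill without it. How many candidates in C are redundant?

0

Drop C2: frontend, database uncovered — not redundant.
Drop C3: mobile uncovered — not redundant.
Drop C4: cloud uncovered — not redundant.
Drop C5: GraphQL, Kafka, Linux uncovered — not redundant.
None of the candidates in C is redundant.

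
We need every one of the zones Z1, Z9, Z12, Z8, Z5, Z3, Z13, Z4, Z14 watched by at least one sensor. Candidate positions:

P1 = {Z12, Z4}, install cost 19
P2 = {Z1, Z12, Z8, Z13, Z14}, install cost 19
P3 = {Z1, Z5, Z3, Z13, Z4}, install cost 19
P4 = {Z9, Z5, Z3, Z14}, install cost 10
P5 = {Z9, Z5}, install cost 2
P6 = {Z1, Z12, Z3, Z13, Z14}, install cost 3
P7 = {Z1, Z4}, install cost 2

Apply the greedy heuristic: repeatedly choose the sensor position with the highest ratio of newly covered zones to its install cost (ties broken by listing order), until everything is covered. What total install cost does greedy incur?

Pick 1: P6 adds 5 new (Z1, Z12, Z3, Z13, Z14) at install cost 3 (ratio 5/3).
Pick 2: P5 adds 2 new (Z9, Z5) at install cost 2 (ratio 2/2).
Pick 3: P7 adds 1 new (Z4) at install cost 2 (ratio 1/2).
Pick 4: P2 adds 1 new (Z8) at install cost 19 (ratio 1/19).
Greedy total install cost: 3 + 2 + 2 + 19 = 26.

26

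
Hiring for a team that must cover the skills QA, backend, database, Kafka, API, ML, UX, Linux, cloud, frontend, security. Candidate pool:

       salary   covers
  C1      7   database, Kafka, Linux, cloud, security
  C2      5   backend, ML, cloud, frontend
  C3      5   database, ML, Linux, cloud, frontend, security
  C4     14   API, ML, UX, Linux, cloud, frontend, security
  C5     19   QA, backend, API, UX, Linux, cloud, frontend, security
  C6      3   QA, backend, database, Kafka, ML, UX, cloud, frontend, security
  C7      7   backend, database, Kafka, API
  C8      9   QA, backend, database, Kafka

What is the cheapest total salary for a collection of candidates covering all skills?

C3, C6, C7 cover every skill at salary 5 + 3 + 7 = 15.
Any cover uses at least 2 candidates; among all covering selections none totals below 15.

15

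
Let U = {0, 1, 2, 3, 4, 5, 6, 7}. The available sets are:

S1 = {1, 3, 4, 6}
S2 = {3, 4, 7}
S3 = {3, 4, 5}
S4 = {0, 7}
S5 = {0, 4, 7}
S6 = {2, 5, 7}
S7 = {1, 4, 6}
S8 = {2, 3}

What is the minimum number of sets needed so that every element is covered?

S1, S4, S6 together cover {0, 1, 2, 3, 4, 5, 6, 7} — every element.
No 2 of the 8 sets cover everything (all 28 pairs fall short), so 3 is minimum.

3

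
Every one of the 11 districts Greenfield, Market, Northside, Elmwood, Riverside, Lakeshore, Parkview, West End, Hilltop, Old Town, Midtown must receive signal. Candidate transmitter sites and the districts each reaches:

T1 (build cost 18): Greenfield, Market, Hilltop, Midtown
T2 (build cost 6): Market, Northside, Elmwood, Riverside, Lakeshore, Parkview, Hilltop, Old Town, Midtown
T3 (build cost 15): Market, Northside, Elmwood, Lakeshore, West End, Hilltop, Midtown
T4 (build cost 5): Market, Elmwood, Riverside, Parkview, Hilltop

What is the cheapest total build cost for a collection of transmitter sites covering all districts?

39

T1, T2, T3 cover every district at build cost 18 + 6 + 15 = 39.
Any cover uses at least 3 transmitter sites; among all covering selections none totals below 39.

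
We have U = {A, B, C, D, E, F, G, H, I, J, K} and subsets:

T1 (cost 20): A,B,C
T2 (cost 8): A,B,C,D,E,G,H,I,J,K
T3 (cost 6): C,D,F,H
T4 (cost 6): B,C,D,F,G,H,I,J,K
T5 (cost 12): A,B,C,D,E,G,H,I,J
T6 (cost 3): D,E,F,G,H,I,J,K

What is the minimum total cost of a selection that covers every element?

T2, T6 cover every element at cost 8 + 3 = 11.
Any cover uses at least 2 sets; among all covering selections none totals below 11.

11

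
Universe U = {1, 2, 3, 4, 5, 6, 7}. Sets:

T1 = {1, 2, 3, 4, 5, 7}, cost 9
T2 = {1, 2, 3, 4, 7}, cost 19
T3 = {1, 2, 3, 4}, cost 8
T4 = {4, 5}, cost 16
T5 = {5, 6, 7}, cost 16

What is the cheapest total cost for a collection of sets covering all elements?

T3, T5 cover every element at cost 8 + 16 = 24.
Any cover uses at least 2 sets; among all covering selections none totals below 24.

24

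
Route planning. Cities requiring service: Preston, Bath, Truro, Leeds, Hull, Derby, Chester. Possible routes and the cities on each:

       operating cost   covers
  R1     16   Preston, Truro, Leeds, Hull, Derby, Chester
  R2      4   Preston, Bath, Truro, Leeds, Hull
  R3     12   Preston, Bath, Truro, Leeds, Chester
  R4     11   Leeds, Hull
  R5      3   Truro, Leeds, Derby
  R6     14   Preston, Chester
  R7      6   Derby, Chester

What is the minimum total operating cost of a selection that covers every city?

10

R2, R7 cover every city at operating cost 4 + 6 = 10.
Any cover uses at least 2 routes; among all covering selections none totals below 10.
Greedy by coverage-per-operating cost would pick R2, R5, R7 for 13 — worse than the optimum 10.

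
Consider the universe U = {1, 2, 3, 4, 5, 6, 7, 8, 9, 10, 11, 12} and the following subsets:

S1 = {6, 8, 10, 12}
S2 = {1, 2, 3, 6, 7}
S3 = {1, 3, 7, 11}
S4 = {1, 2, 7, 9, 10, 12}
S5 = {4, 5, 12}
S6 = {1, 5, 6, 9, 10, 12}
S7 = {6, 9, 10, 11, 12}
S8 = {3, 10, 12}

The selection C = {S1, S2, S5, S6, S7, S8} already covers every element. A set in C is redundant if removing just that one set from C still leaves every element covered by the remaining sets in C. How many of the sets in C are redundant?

2

Drop S1: 8 uncovered — not redundant.
Drop S2: 2, 7 uncovered — not redundant.
Drop S5: 4 uncovered — not redundant.
Drop S6: the rest still cover every element — redundant.
Drop S7: 11 uncovered — not redundant.
Drop S8: the rest still cover every element — redundant.
2 redundant: S6, S8.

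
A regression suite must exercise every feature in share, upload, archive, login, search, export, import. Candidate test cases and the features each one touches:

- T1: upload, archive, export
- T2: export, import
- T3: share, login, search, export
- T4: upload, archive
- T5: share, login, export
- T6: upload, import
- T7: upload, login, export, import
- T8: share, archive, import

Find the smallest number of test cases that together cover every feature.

T1, T2, T3 together cover {share, upload, archive, login, search, export, import} — every feature.
No 2 of the 8 test cases cover everything (all 28 pairs fall short), so 3 is minimum.

3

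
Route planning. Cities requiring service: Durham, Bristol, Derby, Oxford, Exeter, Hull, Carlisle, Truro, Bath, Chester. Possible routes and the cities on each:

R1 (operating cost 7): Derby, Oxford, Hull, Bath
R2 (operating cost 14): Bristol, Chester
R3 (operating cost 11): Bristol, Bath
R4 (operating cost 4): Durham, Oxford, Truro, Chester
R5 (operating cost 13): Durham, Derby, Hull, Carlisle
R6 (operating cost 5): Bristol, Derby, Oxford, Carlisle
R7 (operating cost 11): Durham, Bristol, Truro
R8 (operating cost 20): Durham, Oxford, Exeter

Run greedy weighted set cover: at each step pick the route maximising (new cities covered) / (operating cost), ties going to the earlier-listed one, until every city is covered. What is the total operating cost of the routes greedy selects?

36

Pick 1: R4 adds 4 new (Durham, Oxford, Truro, Chester) at operating cost 4 (ratio 4/4).
Pick 2: R6 adds 3 new (Bristol, Derby, Carlisle) at operating cost 5 (ratio 3/5).
Pick 3: R1 adds 2 new (Hull, Bath) at operating cost 7 (ratio 2/7).
Pick 4: R8 adds 1 new (Exeter) at operating cost 20 (ratio 1/20).
Greedy total operating cost: 4 + 5 + 7 + 20 = 36.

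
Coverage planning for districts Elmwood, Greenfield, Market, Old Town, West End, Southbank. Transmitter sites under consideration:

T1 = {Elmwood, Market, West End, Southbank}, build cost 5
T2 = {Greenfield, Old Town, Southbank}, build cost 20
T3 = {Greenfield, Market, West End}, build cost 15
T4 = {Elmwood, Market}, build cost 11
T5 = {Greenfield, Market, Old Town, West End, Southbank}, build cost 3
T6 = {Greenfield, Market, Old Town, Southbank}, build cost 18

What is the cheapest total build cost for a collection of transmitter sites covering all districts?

8

T1, T5 cover every district at build cost 5 + 3 = 8.
Any cover uses at least 2 transmitter sites; among all covering selections none totals below 8.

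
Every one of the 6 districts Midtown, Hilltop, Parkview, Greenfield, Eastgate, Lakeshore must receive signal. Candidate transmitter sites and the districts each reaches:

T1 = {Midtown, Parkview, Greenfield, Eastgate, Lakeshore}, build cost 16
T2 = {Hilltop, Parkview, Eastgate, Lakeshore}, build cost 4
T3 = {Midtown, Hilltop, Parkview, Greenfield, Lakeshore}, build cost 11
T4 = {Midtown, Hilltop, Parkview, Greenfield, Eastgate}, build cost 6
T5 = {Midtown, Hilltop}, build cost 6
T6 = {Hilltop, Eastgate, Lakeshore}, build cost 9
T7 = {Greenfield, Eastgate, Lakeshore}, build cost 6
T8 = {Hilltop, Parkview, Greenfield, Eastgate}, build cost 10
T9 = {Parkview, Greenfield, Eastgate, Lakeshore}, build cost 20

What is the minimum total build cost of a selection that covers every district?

T2, T4 cover every district at build cost 4 + 6 = 10.
Any cover uses at least 2 transmitter sites; among all covering selections none totals below 10.

10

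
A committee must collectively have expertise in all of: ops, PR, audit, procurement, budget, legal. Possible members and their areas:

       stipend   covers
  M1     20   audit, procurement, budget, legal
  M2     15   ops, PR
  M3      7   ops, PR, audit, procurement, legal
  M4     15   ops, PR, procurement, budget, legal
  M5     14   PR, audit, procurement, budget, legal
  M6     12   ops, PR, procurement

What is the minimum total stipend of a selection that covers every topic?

21

M3, M5 cover every topic at stipend 7 + 14 = 21.
Any cover uses at least 2 members; among all covering selections none totals below 21.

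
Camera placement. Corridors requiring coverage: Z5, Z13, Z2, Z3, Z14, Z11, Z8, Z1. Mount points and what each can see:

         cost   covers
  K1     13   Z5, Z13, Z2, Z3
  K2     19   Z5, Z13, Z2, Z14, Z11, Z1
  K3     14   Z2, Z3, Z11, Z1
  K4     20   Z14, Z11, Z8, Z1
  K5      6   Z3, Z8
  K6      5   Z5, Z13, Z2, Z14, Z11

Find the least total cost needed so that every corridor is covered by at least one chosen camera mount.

K2, K5 cover every corridor at cost 19 + 6 = 25.
Any cover uses at least 2 camera mounts; among all covering selections none totals below 25.

25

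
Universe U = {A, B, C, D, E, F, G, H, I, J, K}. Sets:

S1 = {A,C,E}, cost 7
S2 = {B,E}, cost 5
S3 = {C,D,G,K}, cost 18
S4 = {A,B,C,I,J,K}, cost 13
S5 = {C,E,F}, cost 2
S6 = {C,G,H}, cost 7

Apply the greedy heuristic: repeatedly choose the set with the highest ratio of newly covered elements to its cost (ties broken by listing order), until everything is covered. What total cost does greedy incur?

40

Pick 1: S5 adds 3 new (C, E, F) at cost 2 (ratio 3/2).
Pick 2: S4 adds 5 new (A, B, I, J, K) at cost 13 (ratio 5/13).
Pick 3: S6 adds 2 new (G, H) at cost 7 (ratio 2/7).
Pick 4: S3 adds 1 new (D) at cost 18 (ratio 1/18).
Greedy total cost: 2 + 13 + 7 + 18 = 40.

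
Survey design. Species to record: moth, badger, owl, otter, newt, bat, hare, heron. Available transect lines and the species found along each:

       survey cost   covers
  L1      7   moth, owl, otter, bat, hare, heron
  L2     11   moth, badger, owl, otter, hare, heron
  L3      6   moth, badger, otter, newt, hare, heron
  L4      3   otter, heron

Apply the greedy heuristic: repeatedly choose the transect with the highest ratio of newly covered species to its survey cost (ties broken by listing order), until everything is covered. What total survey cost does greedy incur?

13

Pick 1: L3 adds 6 new (moth, badger, otter, newt, hare, heron) at survey cost 6 (ratio 6/6).
Pick 2: L1 adds 2 new (owl, bat) at survey cost 7 (ratio 2/7).
Greedy total survey cost: 6 + 7 = 13.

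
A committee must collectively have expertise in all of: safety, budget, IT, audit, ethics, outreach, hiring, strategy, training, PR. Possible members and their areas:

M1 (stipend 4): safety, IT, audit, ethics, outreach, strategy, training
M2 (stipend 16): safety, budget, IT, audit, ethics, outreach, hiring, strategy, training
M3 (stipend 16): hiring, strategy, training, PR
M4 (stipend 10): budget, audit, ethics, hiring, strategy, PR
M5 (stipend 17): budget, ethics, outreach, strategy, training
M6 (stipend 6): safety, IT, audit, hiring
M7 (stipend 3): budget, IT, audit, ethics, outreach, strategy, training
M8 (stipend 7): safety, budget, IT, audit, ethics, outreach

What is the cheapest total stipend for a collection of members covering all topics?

14

M1, M4 cover every topic at stipend 4 + 10 = 14.
Any cover uses at least 2 members; among all covering selections none totals below 14.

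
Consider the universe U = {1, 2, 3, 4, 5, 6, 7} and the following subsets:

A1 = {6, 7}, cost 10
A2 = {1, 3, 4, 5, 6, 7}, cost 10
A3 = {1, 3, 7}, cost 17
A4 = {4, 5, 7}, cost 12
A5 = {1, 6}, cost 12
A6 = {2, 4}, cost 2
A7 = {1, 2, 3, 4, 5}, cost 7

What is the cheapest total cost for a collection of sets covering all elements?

A2, A6 cover every element at cost 10 + 2 = 12.
Any cover uses at least 2 sets; among all covering selections none totals below 12.

12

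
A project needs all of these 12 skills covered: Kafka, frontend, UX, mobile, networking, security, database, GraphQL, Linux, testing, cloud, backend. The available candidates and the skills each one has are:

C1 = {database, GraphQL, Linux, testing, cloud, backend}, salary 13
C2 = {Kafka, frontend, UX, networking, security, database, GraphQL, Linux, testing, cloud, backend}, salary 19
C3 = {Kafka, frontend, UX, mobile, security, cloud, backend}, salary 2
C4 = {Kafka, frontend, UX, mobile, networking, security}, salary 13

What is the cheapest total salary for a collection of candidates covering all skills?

C2, C3 cover every skill at salary 19 + 2 = 21.
Any cover uses at least 2 candidates; among all covering selections none totals below 21.

21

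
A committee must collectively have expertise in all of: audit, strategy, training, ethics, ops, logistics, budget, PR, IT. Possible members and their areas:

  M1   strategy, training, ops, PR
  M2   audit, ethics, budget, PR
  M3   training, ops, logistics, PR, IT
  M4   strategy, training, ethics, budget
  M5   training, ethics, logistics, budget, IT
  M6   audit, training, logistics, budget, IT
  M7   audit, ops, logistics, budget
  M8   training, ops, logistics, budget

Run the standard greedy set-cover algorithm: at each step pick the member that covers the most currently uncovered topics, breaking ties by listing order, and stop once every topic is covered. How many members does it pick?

Pick 1: M3 covers 5 new topics (training, ops, logistics, PR, IT).
Pick 2: M2 covers 3 new topics (audit, ethics, budget).
Pick 3: M1 covers 1 new topics (strategy).
Greedy uses 3 members.

3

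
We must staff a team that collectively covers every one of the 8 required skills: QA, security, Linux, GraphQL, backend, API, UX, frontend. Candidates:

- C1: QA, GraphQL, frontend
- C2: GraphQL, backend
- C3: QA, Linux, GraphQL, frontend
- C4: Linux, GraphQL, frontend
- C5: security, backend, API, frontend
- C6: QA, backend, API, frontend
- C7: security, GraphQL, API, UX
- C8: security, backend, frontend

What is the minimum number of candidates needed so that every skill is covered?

3

C2, C3, C7 together cover {QA, security, Linux, GraphQL, backend, API, UX, frontend} — every skill.
No 2 of the 8 candidates cover everything (all 28 pairs fall short), so 3 is minimum.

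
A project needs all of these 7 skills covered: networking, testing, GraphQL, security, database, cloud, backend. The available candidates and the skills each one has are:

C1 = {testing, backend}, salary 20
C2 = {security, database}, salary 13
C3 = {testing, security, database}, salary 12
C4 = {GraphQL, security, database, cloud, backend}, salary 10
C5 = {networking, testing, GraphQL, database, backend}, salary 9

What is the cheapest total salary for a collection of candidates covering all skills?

19

C4, C5 cover every skill at salary 10 + 9 = 19.
Any cover uses at least 2 candidates; among all covering selections none totals below 19.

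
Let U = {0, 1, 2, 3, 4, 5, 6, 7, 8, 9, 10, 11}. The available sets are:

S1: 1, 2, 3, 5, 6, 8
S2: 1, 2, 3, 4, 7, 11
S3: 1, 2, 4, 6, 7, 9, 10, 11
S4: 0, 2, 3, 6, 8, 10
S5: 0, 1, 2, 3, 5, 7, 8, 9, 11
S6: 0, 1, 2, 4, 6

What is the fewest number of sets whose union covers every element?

S3, S5 together cover {0, 1, 2, 3, 4, 5, 6, 7, 8, 9, 10, 11} — every element.
No single set contains all 12 elements, so 2 is optimal.

2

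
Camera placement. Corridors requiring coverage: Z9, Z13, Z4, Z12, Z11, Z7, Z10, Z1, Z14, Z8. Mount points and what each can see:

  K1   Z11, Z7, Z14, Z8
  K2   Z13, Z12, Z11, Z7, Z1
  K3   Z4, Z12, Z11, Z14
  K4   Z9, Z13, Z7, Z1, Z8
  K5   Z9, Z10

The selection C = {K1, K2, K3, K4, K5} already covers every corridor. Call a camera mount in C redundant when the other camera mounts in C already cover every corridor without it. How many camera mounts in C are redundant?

3

Drop K1: the rest still cover every corridor — redundant.
Drop K2: the rest still cover every corridor — redundant.
Drop K3: Z4 uncovered — not redundant.
Drop K4: the rest still cover every corridor — redundant.
Drop K5: Z10 uncovered — not redundant.
3 redundant: K1, K2, K4.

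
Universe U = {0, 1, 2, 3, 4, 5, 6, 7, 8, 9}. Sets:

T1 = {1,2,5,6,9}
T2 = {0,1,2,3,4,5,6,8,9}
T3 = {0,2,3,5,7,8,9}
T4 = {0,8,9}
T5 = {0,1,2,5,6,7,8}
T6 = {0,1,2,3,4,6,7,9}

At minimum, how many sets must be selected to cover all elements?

2

T2, T3 together cover {0, 1, 2, 3, 4, 5, 6, 7, 8, 9} — every element.
No single set contains all 10 elements, so 2 is optimal.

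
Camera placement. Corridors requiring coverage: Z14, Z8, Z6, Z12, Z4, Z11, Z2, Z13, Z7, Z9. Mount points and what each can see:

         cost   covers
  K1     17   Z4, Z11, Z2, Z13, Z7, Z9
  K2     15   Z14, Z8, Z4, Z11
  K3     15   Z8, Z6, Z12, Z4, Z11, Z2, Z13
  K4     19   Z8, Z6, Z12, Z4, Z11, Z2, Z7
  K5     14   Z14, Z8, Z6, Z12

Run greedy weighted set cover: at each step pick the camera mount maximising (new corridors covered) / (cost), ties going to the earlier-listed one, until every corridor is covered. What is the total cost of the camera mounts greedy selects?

46

Pick 1: K3 adds 7 new (Z8, Z6, Z12, Z4, Z11, Z2, Z13) at cost 15 (ratio 7/15).
Pick 2: K1 adds 2 new (Z7, Z9) at cost 17 (ratio 2/17).
Pick 3: K5 adds 1 new (Z14) at cost 14 (ratio 1/14).
Greedy total cost: 15 + 17 + 14 = 46. (The true optimum is 31, so greedy overshoots here.)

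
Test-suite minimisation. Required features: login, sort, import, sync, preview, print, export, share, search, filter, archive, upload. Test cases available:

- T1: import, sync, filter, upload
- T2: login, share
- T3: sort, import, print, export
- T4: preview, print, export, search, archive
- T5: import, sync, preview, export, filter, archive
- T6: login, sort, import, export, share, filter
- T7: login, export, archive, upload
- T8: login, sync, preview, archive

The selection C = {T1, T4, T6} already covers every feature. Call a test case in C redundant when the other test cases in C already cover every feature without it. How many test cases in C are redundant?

0

Drop T1: sync, upload uncovered — not redundant.
Drop T4: preview, print, search, archive uncovered — not redundant.
Drop T6: login, sort, share uncovered — not redundant.
None of the test cases in C is redundant.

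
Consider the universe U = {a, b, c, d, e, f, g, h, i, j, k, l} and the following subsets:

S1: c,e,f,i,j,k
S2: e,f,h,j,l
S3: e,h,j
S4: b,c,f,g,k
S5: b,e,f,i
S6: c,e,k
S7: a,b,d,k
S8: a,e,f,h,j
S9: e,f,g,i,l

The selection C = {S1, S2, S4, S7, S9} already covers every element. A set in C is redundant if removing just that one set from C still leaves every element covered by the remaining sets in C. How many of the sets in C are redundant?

3

Drop S1: the rest still cover every element — redundant.
Drop S2: h uncovered — not redundant.
Drop S4: the rest still cover every element — redundant.
Drop S7: a, d uncovered — not redundant.
Drop S9: the rest still cover every element — redundant.
3 redundant: S1, S4, S9.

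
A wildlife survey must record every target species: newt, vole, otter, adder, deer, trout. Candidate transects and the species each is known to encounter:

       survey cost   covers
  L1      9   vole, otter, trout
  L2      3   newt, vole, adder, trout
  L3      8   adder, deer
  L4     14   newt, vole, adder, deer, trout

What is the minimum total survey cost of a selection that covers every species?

20

L1, L2, L3 cover every species at survey cost 9 + 3 + 8 = 20.
Any cover uses at least 2 transects; among all covering selections none totals below 20.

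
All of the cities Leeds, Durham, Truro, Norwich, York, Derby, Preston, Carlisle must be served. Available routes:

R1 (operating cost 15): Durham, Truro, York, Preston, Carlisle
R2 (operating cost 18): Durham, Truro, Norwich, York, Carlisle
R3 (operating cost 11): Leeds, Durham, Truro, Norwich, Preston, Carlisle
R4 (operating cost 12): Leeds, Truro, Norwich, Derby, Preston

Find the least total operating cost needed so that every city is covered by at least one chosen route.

27

R1, R4 cover every city at operating cost 15 + 12 = 27.
Any cover uses at least 2 routes; among all covering selections none totals below 27.
Greedy by coverage-per-operating cost would pick R3, R4, R1 for 38 — worse than the optimum 27.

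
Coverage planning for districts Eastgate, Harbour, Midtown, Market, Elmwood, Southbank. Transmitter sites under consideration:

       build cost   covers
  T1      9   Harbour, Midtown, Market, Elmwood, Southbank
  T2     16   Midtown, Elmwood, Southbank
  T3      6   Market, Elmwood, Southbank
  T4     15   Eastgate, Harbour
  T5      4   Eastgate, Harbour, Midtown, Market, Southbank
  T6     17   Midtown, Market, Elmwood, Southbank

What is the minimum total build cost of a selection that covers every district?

10

T3, T5 cover every district at build cost 6 + 4 = 10.
Any cover uses at least 2 transmitter sites; among all covering selections none totals below 10.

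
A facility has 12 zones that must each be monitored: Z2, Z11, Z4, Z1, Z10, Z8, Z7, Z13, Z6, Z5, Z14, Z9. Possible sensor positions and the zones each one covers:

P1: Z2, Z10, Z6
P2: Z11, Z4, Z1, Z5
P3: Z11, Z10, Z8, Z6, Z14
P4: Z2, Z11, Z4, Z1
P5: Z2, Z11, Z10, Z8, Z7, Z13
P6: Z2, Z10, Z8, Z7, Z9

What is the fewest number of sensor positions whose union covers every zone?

4

P2, P3, P5, P6 together cover {Z2, Z11, Z4, Z1, Z10, Z8, Z7, Z13, Z6, Z5, Z14, Z9} — every zone.
No 3 of the 6 sensor positions cover everything (all 20 triples fall short), so 4 is minimum.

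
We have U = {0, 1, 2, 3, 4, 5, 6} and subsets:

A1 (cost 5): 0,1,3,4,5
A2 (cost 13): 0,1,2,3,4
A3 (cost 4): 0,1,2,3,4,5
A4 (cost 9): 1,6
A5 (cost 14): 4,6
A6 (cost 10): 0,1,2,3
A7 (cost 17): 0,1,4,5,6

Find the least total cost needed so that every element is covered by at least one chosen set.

13

A3, A4 cover every element at cost 4 + 9 = 13.
Any cover uses at least 2 sets; among all covering selections none totals below 13.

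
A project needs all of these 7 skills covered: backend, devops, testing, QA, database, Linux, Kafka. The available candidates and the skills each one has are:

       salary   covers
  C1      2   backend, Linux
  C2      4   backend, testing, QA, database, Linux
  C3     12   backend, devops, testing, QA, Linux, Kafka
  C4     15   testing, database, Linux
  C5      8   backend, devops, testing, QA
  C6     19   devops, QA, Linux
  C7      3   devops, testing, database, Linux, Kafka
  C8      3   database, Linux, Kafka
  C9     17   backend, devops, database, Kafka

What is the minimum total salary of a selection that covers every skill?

7

C2, C7 cover every skill at salary 4 + 3 = 7.
Any cover uses at least 2 candidates; among all covering selections none totals below 7.
Greedy by coverage-per-salary would pick C7, C1, C2 for 9 — worse than the optimum 7.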